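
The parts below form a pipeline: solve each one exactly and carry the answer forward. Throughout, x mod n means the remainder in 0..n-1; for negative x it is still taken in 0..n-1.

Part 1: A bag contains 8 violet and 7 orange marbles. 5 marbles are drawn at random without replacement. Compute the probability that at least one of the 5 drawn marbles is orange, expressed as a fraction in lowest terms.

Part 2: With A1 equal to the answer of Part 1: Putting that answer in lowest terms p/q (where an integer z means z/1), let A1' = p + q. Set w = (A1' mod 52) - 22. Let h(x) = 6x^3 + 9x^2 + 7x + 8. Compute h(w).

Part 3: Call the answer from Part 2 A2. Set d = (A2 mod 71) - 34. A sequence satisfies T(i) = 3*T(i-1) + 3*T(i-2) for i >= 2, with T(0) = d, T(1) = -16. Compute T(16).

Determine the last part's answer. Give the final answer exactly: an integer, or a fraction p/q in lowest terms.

-9508463640

Part 1: total draws C(15,5) = 3003; complement C(8,5) = 56; favorable 3003 - 56 = 2947; P = 421/429; answer 421/429
Part 2: A1 = 421/429; threaded value p + q = 850; w = -4; 6*(-4)^3 + 9*(-4)^2 + 7*(-4)^1 + 8 = (-384) + (144) + (-28) + (8) = -260; answer -260
Part 3: A2 = -260; d = -10; T(2) = 3*(-16) + 3*(-10) = -78; iterating: T(2)=-78, T(3)=-282, T(4)=-1080, T(5)=-4086, T(6)=-15498, T(7)=-58752, T(8)=-222750, T(9)=-844506, T(10)=-3201768, T(11)=-12138822, T(12)=-46021770, T(13)=-174481776, T(14)=-661510638, T(15)=-2507977242, T(16)=-9508463640; answer -9508463640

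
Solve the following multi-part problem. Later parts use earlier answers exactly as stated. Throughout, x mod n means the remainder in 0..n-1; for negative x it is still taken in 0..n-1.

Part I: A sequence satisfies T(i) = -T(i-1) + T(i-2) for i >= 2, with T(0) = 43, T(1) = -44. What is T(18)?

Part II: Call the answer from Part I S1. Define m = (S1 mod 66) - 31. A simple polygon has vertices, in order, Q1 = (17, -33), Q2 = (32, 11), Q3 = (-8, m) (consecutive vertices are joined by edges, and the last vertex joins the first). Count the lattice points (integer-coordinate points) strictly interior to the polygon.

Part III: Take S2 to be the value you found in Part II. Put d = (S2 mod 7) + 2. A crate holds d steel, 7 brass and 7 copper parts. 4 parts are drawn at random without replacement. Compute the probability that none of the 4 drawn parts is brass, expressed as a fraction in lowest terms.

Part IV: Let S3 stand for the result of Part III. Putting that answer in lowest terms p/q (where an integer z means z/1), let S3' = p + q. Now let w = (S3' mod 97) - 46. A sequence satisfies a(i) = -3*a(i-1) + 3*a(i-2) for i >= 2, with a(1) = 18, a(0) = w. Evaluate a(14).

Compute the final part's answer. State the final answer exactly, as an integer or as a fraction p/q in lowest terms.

-1154631024

Part I: T(2) = -1*(-44) + 1*(43) = 87; iterating: T(2)=87, T(3)=-131, T(4)=218, T(5)=-349, T(6)=567, T(7)=-916, T(8)=1483, T(9)=-2399, T(10)=3882, T(11)=-6281, T(12)=10163, T(13)=-16444, T(14)=26607, T(15)=-43051, T(16)=69658, T(17)=-112709, T(18)=182367; answer 182367
Part II: S1 = 182367; m = -22; cross terms: (17*11 - 32*-33)=1243, (32*-22 - -8*11)=-616, (-8*-33 - 17*-22)=638; twice the area = |1265| = 1265; area = 1265/2; boundary points = 1 + 1 + 1 = 3; strictly interior points = area - boundary/2 + 1 = 632; answer 632
Part III: S2 = 632; d = 4; total draws C(18,4) = 3060; favorable C(11,4) = 330; P = 11/102; answer 11/102
Part IV: S3 = 11/102; threaded value p + q = 113; w = -30; a(2) = -3*(18) + 3*(-30) = -144; iterating: a(2)=-144, a(3)=486, a(4)=-1890, a(5)=7128, a(6)=-27054, a(7)=102546, a(8)=-388800, a(9)=1474038, a(10)=-5588514, a(11)=21187656, a(12)=-80328510, a(13)=304548498, a(14)=-1154631024; answer -1154631024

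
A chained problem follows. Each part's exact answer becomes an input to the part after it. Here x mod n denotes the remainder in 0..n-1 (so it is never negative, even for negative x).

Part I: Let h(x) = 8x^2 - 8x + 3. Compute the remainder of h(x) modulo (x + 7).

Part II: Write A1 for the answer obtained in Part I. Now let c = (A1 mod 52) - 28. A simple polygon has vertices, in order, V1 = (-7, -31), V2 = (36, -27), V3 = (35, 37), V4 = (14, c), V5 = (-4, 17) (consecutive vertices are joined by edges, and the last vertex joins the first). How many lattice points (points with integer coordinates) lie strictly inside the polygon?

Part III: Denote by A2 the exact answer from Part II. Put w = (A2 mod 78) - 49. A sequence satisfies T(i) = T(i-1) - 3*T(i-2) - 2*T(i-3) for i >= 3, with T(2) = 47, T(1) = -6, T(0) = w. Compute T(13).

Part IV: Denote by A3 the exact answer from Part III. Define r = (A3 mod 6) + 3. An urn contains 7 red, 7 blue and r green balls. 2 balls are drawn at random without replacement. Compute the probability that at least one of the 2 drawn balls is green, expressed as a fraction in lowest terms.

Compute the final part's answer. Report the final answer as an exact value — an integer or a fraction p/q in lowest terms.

45/136

Part I: remainder = value at the root: 8*(-7)^2 - 8*(-7)^1 + 3 = (392) + (56) + (3) = 451; answer 451
Part II: A1 = 451; c = 7; cross terms: (-7*-27 - 36*-31)=1305, (36*37 - 35*-27)=2277, (35*7 - 14*37)=-273, (14*17 - -4*7)=266, (-4*-31 - -7*17)=243; twice the area = |3818| = 3818; area = 1909; boundary points = 1 + 1 + 3 + 2 + 3 = 10; strictly interior points = area - boundary/2 + 1 = 1905; answer 1905
Part III: A2 = 1905; w = -16; T(3) = 1*(47) - 3*(-6) - 2*(-16) = 97; iterating: T(3)=97, T(4)=-32, T(5)=-417, T(6)=-515, T(7)=800, T(8)=3179, T(9)=1809, T(10)=-9328, T(11)=-21113, T(12)=3253, T(13)=85248; answer 85248
Part IV: A3 = 85248; r = 3; total draws C(17,2) = 136; complement C(14,2) = 91; favorable 136 - 91 = 45; P = 45/136; answer 45/136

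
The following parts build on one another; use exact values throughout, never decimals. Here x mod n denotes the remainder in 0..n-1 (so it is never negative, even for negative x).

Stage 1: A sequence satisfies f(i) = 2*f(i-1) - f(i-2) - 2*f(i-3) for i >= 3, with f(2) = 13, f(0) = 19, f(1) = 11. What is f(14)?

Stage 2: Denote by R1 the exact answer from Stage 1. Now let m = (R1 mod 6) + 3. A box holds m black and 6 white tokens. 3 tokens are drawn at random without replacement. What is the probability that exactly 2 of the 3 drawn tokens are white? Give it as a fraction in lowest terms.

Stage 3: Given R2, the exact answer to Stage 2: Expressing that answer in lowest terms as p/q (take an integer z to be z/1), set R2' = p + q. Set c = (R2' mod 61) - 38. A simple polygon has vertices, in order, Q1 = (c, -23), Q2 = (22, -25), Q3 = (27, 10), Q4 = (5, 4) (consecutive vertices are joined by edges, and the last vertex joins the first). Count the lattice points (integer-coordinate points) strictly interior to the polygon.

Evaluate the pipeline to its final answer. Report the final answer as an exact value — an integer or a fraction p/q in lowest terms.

349

Stage 1: f(3) = 2*(13) - 1*(11) - 2*(19) = -23; iterating: f(3)=-23, f(4)=-81, f(5)=-165, f(6)=-203, f(7)=-79, f(8)=375, f(9)=1235, f(10)=2253, f(11)=2521, f(12)=319, f(13)=-6389, f(14)=-18139; answer -18139
Stage 2: R1 = -18139; m = 8; total draws C(14,3) = 364; favorable C(6,2)*C(8,1) = 120; P = 30/91; answer 30/91
Stage 3: R2 = 30/91; threaded value p + q = 121; c = 22; cross terms: (22*-25 - 22*-23)=-44, (22*10 - 27*-25)=895, (27*4 - 5*10)=58, (5*-23 - 22*4)=-203; twice the area = |706| = 706; area = 353; boundary points = 2 + 5 + 2 + 1 = 10; strictly interior points = area - boundary/2 + 1 = 349; answer 349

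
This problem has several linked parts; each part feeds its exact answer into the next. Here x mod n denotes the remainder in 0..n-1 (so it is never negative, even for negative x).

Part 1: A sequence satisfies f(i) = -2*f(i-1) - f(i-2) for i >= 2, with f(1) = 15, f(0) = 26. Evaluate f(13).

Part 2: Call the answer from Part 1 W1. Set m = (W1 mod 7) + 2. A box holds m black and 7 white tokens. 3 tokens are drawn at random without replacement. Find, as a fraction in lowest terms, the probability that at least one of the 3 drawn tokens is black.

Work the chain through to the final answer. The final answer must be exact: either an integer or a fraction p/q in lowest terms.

Part 1: f(2) = -2*(15) - 1*(26) = -56; iterating: f(2)=-56, f(3)=97, f(4)=-138, f(5)=179, f(6)=-220, f(7)=261, f(8)=-302, f(9)=343, f(10)=-384, f(11)=425, f(12)=-466, f(13)=507; answer 507
Part 2: W1 = 507; m = 5; total draws C(12,3) = 220; complement C(7,3) = 35; favorable 220 - 35 = 185; P = 37/44; answer 37/44

37/44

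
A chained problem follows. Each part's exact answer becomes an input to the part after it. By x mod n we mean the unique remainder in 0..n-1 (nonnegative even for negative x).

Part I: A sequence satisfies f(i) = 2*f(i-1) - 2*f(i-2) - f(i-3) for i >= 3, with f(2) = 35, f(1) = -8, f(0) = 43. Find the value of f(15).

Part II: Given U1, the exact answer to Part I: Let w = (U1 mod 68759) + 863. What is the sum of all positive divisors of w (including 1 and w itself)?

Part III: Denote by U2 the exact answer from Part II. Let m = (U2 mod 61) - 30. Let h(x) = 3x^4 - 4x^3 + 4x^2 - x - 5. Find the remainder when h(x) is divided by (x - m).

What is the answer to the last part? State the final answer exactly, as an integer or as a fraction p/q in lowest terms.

Part I: f(3) = 2*(35) - 2*(-8) - 1*(43) = 43; iterating: f(3)=43, f(4)=24, f(5)=-73, f(6)=-237, f(7)=-352, f(8)=-157, f(9)=627, f(10)=1920, f(11)=2743, f(12)=1019, f(13)=-5368, f(14)=-15517, f(15)=-21317; answer -21317
Part II: U1 = -21317; w = 48305; 48305 = 5 * 9661; sigma = (1 + 5) * (1 + 9661) = 6 * 9662 = 57972; answer 57972
Part III: U2 = 57972; m = -8; remainder = value at the root: 3*(-8)^4 - 4*(-8)^3 + 4*(-8)^2 - 1*(-8)^1 - 5 = (12288) + (2048) + (256) + (8) + (-5) = 14595; answer 14595

14595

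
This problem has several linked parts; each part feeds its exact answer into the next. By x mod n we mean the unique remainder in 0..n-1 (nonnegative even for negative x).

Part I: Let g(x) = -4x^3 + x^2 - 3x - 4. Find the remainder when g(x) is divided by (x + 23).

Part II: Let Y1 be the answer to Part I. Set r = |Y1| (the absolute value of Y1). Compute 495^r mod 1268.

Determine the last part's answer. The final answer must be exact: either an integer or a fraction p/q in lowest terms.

Part I: remainder = value at the root: -4*(-23)^3 + 1*(-23)^2 - 3*(-23)^1 - 4 = (48668) + (529) + (69) + (-4) = 49262; answer 49262
Part II: Y1 = 49262; r = 49262; squarings mod 1268: 495^1=495, 495^2=301, 495^4=573, 495^8=1185, 495^16=549, 495^32=885, 495^64=869, 495^128=701, 495^256=685, 495^512=65, 495^1024=421, 495^2048=989, 495^4096=493, 495^8192=861, 495^16384=809, 495^32768=193; 495^49262 = 495^2 * 495^4 * 495^8 * 495^32 * 495^64 * 495^16384 * 495^32768 = 157 (mod 1268); answer 157

157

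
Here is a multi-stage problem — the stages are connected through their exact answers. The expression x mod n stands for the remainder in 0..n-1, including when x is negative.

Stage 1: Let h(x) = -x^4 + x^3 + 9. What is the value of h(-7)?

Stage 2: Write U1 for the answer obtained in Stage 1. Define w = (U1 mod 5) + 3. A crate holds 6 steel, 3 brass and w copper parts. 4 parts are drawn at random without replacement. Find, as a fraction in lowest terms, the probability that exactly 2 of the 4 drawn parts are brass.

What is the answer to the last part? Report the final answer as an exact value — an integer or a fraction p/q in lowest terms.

Stage 1: -1*(-7)^4 + 1*(-7)^3 + 9 = (-2401) + (-343) + (9) = -2735; answer -2735
Stage 2: U1 = -2735; w = 3; total draws C(12,4) = 495; favorable C(3,2)*C(9,2) = 108; P = 12/55; answer 12/55

12/55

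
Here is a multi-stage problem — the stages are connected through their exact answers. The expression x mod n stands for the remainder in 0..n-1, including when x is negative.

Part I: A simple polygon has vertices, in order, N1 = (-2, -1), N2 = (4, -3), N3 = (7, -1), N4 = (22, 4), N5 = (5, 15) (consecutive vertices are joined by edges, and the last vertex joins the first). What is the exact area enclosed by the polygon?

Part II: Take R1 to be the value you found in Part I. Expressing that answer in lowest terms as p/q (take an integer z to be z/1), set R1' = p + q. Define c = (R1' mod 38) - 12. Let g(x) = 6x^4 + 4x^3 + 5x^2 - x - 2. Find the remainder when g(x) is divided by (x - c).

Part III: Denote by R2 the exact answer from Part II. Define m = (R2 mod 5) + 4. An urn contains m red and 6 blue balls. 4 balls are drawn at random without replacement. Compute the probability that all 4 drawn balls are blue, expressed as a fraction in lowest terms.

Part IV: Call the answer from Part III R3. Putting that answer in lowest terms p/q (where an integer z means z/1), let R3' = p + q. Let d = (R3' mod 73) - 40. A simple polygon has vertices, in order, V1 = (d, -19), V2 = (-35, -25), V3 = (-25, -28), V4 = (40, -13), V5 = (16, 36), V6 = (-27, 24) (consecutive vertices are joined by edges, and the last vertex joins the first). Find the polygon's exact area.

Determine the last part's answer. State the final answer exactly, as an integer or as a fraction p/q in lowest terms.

Part I: cross terms: (-2*-3 - 4*-1)=10, (4*-1 - 7*-3)=17, (7*4 - 22*-1)=50, (22*15 - 5*4)=310, (5*-1 - -2*15)=25; twice the area = |412| = 412; area = 206; answer 206
Part II: R1 = 206; threaded value p + q = 207; c = 5; remainder = value at the root: 6*(5)^4 + 4*(5)^3 + 5*(5)^2 - 1*(5)^1 - 2 = (3750) + (500) + (125) + (-5) + (-2) = 4368; answer 4368
Part III: R2 = 4368; m = 7; total draws C(13,4) = 715; favorable C(6,4) = 15; P = 3/143; answer 3/143
Part IV: R3 = 3/143; threaded value p + q = 146; d = -40; cross terms: (-40*-25 - -35*-19)=335, (-35*-28 - -25*-25)=355, (-25*-13 - 40*-28)=1445, (40*36 - 16*-13)=1648, (16*24 - -27*36)=1356, (-27*-19 - -40*24)=1473; twice the area = |6612| = 6612; area = 3306; answer 3306

3306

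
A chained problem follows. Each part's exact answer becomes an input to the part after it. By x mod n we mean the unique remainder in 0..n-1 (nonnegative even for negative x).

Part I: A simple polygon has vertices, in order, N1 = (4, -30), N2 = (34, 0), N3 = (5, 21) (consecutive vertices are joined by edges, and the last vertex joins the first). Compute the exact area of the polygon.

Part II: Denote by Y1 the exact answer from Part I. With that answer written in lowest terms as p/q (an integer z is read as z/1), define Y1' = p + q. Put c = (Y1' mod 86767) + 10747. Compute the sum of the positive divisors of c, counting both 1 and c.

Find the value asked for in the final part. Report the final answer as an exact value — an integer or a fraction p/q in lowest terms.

17250

Part I: cross terms: (4*0 - 34*-30)=1020, (34*21 - 5*0)=714, (5*-30 - 4*21)=-234; twice the area = |1500| = 1500; area = 750; answer 750
Part II: Y1 = 750; threaded value p + q = 751; c = 11498; 11498 = 2 * 5749; sigma = (1 + 2) * (1 + 5749) = 3 * 5750 = 17250; answer 17250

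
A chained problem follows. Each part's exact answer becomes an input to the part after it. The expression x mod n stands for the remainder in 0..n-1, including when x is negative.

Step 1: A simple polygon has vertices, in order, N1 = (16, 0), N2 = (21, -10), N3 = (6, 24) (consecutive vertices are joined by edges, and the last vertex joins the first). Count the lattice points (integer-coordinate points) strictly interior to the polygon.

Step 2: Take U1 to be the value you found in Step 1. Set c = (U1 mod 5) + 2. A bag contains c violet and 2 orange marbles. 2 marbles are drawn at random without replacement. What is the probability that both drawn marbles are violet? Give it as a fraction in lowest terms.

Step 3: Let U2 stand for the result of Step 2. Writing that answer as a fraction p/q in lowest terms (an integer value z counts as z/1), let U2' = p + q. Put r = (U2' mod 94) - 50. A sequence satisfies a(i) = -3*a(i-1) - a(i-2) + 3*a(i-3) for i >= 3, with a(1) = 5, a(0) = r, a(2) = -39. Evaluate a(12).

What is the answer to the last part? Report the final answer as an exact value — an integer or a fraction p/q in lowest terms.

29889

Step 1: cross terms: (16*-10 - 21*0)=-160, (21*24 - 6*-10)=564, (6*0 - 16*24)=-384; twice the area = |20| = 20; area = 10; boundary points = 5 + 1 + 2 = 8; strictly interior points = area - boundary/2 + 1 = 7; answer 7
Step 2: U1 = 7; c = 4; total draws C(6,2) = 15; favorable C(4,2) = 6; P = 2/5; answer 2/5
Step 3: U2 = 2/5; threaded value p + q = 7; r = -43; a(3) = -3*(-39) - 1*(5) + 3*(-43) = -17; iterating: a(3)=-17, a(4)=105, a(5)=-415, a(6)=1089, a(7)=-2537, a(8)=5277, a(9)=-10027, a(10)=17193, a(11)=-25721, a(12)=29889; answer 29889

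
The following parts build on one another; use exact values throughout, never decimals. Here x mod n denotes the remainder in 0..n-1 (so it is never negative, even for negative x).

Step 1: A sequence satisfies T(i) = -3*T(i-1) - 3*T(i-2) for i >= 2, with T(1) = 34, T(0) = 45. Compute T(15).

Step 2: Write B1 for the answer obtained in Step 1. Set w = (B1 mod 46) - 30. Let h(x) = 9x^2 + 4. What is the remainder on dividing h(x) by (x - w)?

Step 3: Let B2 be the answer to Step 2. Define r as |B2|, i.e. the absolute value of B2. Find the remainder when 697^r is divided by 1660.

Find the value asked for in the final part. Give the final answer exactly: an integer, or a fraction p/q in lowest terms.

Step 1: T(2) = -3*(34) - 3*(45) = -237; iterating: T(2)=-237, T(3)=609, T(4)=-1116, T(5)=1521, T(6)=-1215, T(7)=-918, T(8)=6399, T(9)=-16443, T(10)=30132, T(11)=-41067, T(12)=32805, T(13)=24786, T(14)=-172773, T(15)=443961; answer 443961
Step 2: B1 = 443961; w = -15; remainder = value at the root: 9*(-15)^2 + 4 = (2025) + (4) = 2029; answer 2029
Step 3: B2 = 2029; r = 2029; squarings mod 1660: 697^1=697, 697^2=1089, 697^4=681, 697^8=621, 697^16=521, 697^32=861, 697^64=961, 697^128=561, 697^256=981, 697^512=1221, 697^1024=161; 697^2029 = 697^1 * 697^4 * 697^8 * 697^32 * 697^64 * 697^128 * 697^256 * 697^512 * 697^1024 = 557 (mod 1660); answer 557

557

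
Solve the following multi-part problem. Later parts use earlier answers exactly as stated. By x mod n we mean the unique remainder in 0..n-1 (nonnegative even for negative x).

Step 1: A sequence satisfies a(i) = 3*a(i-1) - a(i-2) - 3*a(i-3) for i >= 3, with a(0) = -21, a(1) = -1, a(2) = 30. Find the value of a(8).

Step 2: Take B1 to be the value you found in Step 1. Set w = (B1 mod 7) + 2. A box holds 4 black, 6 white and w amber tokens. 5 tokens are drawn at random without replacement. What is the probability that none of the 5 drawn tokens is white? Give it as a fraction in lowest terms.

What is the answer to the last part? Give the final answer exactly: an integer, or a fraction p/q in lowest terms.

Step 1: a(3) = 3*(30) - 1*(-1) - 3*(-21) = 154; iterating: a(3)=154, a(4)=435, a(5)=1061, a(6)=2286, a(7)=4492, a(8)=8007; answer 8007
Step 2: B1 = 8007; w = 8; total draws C(18,5) = 8568; favorable C(12,5) = 792; P = 11/119; answer 11/119

11/119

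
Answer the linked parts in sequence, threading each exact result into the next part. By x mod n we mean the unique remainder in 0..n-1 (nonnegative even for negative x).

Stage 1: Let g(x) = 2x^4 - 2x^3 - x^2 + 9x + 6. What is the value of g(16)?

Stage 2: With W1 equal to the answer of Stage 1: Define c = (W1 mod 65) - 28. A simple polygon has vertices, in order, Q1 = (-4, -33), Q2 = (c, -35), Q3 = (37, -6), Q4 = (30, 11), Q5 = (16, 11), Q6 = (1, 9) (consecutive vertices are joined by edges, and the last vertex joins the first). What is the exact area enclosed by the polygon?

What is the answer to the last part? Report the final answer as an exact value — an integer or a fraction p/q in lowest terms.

Stage 1: 2*(16)^4 - 2*(16)^3 - 1*(16)^2 + 9*(16)^1 + 6 = (131072) + (-8192) + (-256) + (144) + (6) = 122774; answer 122774
Stage 2: W1 = 122774; c = 26; cross terms: (-4*-35 - 26*-33)=998, (26*-6 - 37*-35)=1139, (37*11 - 30*-6)=587, (30*11 - 16*11)=154, (16*9 - 1*11)=133, (1*-33 - -4*9)=3; twice the area = |3014| = 3014; area = 1507; answer 1507

1507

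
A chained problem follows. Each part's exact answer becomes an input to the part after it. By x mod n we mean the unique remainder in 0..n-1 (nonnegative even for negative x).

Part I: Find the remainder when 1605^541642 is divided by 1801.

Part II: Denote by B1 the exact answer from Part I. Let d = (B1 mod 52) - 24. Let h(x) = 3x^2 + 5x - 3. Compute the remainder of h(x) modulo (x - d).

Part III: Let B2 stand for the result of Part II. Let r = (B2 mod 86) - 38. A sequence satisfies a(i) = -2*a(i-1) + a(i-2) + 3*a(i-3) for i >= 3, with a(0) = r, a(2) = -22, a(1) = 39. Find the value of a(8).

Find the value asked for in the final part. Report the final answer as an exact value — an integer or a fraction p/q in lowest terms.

-3895

Part I: squarings mod 1801: 1605^1=1605, 1605^2=595, 1605^4=1029, 1605^8=1654, 1605^16=1798, 1605^32=9, 1605^64=81, 1605^128=1158, 1605^256=1020, 1605^512=1223, 1605^1024=899, 1605^2048=1353, 1605^4096=793, 1605^8192=300, 1605^16384=1751, 1605^32768=699, 1605^65536=530, 1605^131072=1745, 1605^262144=1335, 1605^524288=1036; 1605^541642 = 1605^2 * 1605^8 * 1605^64 * 1605^128 * 1605^256 * 1605^512 * 1605^16384 * 1605^524288 = 1776 (mod 1801); answer 1776
Part II: B1 = 1776; d = -16; remainder = value at the root: 3*(-16)^2 + 5*(-16)^1 - 3 = (768) + (-80) + (-3) = 685; answer 685
Part III: B2 = 685; r = 45; a(3) = -2*(-22) + 1*(39) + 3*(45) = 218; iterating: a(3)=218, a(4)=-341, a(5)=834, a(6)=-1355, a(7)=2521, a(8)=-3895; answer -3895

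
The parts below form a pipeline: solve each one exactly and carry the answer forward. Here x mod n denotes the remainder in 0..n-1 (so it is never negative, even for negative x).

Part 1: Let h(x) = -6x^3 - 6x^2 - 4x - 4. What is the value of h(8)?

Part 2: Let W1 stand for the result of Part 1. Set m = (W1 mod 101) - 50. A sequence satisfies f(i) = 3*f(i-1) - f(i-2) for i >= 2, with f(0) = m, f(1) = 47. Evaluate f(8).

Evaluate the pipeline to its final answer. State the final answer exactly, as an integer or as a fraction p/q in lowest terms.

Part 1: -6*(8)^3 - 6*(8)^2 - 4*(8)^1 - 4 = (-3072) + (-384) + (-32) + (-4) = -3492; answer -3492
Part 2: W1 = -3492; m = -7; f(2) = 3*(47) - 1*(-7) = 148; iterating: f(2)=148, f(3)=397, f(4)=1043, f(5)=2732, f(6)=7153, f(7)=18727, f(8)=49028; answer 49028

49028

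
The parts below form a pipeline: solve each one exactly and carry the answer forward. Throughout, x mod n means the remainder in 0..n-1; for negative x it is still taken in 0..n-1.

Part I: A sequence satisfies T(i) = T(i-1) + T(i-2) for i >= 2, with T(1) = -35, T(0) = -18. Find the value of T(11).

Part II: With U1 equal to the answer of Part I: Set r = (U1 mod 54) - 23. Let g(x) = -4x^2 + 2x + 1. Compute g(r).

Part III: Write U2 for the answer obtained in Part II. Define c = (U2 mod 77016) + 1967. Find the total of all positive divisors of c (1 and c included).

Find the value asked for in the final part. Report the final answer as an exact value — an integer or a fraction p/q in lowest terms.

Part I: T(2) = 1*(-35) + 1*(-18) = -53; iterating: T(2)=-53, T(3)=-88, T(4)=-141, T(5)=-229, T(6)=-370, T(7)=-599, T(8)=-969, T(9)=-1568, T(10)=-2537, T(11)=-4105; answer -4105
Part II: U1 = -4105; r = 30; -4*(30)^2 + 2*(30)^1 + 1 = (-3600) + (60) + (1) = -3539; answer -3539
Part III: U2 = -3539; c = 75444; 75444 = 2^2 * 3 * 6287; sigma = (1 + 2 + 4) * (1 + 3) * (1 + 6287) = 7 * 4 * 6288 = 176064; answer 176064

176064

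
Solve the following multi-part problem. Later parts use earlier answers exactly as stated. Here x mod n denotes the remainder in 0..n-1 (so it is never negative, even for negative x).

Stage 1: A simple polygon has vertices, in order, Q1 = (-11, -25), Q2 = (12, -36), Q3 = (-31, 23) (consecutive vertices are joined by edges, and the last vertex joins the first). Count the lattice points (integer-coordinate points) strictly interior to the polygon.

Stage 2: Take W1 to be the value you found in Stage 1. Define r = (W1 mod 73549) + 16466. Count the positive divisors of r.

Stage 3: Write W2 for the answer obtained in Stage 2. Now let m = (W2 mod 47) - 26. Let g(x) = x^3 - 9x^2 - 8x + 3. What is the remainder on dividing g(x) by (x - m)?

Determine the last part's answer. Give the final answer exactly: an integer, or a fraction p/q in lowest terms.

-8601

Stage 1: cross terms: (-11*-36 - 12*-25)=696, (12*23 - -31*-36)=-840, (-31*-25 - -11*23)=1028; twice the area = |884| = 884; area = 442; boundary points = 1 + 1 + 4 = 6; strictly interior points = area - boundary/2 + 1 = 440; answer 440
Stage 2: W1 = 440; r = 16906; 16906 = 2 * 79 * 107; number of divisors = (1+1) * (1+1) * (1+1) = 8; answer 8
Stage 3: W2 = 8; m = -18; remainder = value at the root: 1*(-18)^3 - 9*(-18)^2 - 8*(-18)^1 + 3 = (-5832) + (-2916) + (144) + (3) = -8601; answer -8601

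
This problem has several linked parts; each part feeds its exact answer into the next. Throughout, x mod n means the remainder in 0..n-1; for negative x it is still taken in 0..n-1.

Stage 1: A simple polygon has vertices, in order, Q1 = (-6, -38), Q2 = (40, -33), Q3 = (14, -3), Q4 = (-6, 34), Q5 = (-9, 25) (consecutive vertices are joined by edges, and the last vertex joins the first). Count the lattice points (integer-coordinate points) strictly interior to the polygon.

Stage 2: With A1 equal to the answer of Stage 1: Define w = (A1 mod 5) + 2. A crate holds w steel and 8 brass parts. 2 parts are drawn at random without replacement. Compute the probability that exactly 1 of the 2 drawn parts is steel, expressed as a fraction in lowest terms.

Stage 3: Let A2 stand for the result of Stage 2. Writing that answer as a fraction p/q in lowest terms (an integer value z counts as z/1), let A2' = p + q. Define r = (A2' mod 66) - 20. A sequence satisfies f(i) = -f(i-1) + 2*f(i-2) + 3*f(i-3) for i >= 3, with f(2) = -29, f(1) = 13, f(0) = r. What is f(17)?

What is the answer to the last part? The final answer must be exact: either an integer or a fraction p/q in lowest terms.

Stage 1: cross terms: (-6*-33 - 40*-38)=1718, (40*-3 - 14*-33)=342, (14*34 - -6*-3)=458, (-6*25 - -9*34)=156, (-9*-38 - -6*25)=492; twice the area = |3166| = 3166; area = 1583; boundary points = 1 + 2 + 1 + 3 + 3 = 10; strictly interior points = area - boundary/2 + 1 = 1579; answer 1579
Stage 2: A1 = 1579; w = 6; total draws C(14,2) = 91; favorable C(6,1)*C(8,1) = 48; P = 48/91; answer 48/91
Stage 3: A2 = 48/91; threaded value p + q = 139; r = -13; f(3) = -1*(-29) + 2*(13) + 3*(-13) = 16; iterating: f(3)=16, f(4)=-35, f(5)=-20, f(6)=-2, f(7)=-143, f(8)=79, f(9)=-371, f(10)=100, f(11)=-605, f(12)=-308, f(13)=-602, f(14)=-1829, f(15)=-299, f(16)=-5165, f(17)=-920; answer -920

-920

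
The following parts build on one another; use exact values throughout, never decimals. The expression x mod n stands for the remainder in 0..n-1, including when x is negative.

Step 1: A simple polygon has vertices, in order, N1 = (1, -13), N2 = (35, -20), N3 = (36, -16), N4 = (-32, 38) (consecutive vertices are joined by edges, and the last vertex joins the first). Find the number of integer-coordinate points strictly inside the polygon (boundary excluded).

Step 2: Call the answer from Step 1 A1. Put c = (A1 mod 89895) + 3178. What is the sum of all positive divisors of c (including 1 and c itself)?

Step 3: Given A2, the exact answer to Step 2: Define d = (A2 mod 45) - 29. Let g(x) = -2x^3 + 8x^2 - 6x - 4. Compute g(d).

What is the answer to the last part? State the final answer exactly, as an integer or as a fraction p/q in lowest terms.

55676

Step 1: cross terms: (1*-20 - 35*-13)=435, (35*-16 - 36*-20)=160, (36*38 - -32*-16)=856, (-32*-13 - 1*38)=378; twice the area = |1829| = 1829; area = 1829/2; boundary points = 1 + 1 + 2 + 3 = 7; strictly interior points = area - boundary/2 + 1 = 912; answer 912
Step 2: A1 = 912; c = 4090; 4090 = 2 * 5 * 409; sigma = (1 + 2) * (1 + 5) * (1 + 409) = 3 * 6 * 410 = 7380; answer 7380
Step 3: A2 = 7380; d = -29; -2*(-29)^3 + 8*(-29)^2 - 6*(-29)^1 - 4 = (48778) + (6728) + (174) + (-4) = 55676; answer 55676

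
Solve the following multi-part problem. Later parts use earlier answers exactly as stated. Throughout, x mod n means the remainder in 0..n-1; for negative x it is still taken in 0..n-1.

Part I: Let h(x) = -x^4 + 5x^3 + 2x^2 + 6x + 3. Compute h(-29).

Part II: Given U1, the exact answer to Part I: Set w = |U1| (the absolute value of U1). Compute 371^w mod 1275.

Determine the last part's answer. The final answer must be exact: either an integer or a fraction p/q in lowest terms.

551

Part I: -1*(-29)^4 + 5*(-29)^3 + 2*(-29)^2 + 6*(-29)^1 + 3 = (-707281) + (-121945) + (1682) + (-174) + (3) = -827715; answer -827715
Part II: U1 = -827715; w = 827715; squarings mod 1275: 371^1=371, 371^2=1216, 371^4=931, 371^8=1036, 371^16=1021, 371^32=766, 371^64=256, 371^128=511, 371^256=1021, 371^512=766, 371^1024=256, 371^2048=511, 371^4096=1021, 371^8192=766, 371^16384=256, 371^32768=511, 371^65536=1021, 371^131072=766, 371^262144=256, 371^524288=511; 371^827715 = 371^1 * 371^2 * 371^64 * 371^256 * 371^8192 * 371^32768 * 371^262144 * 371^524288 = 551 (mod 1275); answer 551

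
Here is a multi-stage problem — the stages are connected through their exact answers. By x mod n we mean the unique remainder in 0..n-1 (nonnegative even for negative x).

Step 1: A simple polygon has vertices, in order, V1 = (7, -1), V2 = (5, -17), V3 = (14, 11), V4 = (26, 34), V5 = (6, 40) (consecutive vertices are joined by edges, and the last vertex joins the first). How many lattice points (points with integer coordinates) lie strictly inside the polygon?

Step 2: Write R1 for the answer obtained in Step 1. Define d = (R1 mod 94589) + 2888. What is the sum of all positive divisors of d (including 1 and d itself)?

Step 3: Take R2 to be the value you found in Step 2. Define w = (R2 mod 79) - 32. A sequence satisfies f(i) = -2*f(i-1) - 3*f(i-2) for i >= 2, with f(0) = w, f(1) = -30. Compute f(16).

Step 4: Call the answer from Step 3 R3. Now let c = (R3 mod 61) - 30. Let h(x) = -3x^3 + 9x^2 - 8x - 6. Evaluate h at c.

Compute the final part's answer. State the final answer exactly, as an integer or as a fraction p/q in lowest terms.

Step 1: cross terms: (7*-17 - 5*-1)=-114, (5*11 - 14*-17)=293, (14*34 - 26*11)=190, (26*40 - 6*34)=836, (6*-1 - 7*40)=-286; twice the area = |919| = 919; area = 919/2; boundary points = 2 + 1 + 1 + 2 + 1 = 7; strictly interior points = area - boundary/2 + 1 = 457; answer 457
Step 2: R1 = 457; d = 3345; 3345 = 3 * 5 * 223; sigma = (1 + 3) * (1 + 5) * (1 + 223) = 4 * 6 * 224 = 5376; answer 5376
Step 3: R2 = 5376; w = -28; f(2) = -2*(-30) - 3*(-28) = 144; iterating: f(2)=144, f(3)=-198, f(4)=-36, f(5)=666, f(6)=-1224, f(7)=450, f(8)=2772, f(9)=-6894, f(10)=5472, f(11)=9738, f(12)=-35892, f(13)=42570, f(14)=22536, f(15)=-172782, f(16)=277956; answer 277956
Step 4: R3 = 277956; c = 10; -3*(10)^3 + 9*(10)^2 - 8*(10)^1 - 6 = (-3000) + (900) + (-80) + (-6) = -2186; answer -2186

-2186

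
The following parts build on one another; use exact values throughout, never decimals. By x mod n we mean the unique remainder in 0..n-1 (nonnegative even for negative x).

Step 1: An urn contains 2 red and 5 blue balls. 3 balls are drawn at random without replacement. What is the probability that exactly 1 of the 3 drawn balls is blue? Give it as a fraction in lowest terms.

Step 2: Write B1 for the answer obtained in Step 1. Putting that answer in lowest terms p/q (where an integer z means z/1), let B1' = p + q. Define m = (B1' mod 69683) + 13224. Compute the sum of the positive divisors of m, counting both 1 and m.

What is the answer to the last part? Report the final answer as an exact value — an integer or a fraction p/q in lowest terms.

Step 1: total draws C(7,3) = 35; favorable C(5,1)*C(2,2) = 5; P = 1/7; answer 1/7
Step 2: B1 = 1/7; threaded value p + q = 8; m = 13232; 13232 = 2^4 * 827; sigma = (1 + 2 + 4 + 8 + 16) * (1 + 827) = 31 * 828 = 25668; answer 25668

25668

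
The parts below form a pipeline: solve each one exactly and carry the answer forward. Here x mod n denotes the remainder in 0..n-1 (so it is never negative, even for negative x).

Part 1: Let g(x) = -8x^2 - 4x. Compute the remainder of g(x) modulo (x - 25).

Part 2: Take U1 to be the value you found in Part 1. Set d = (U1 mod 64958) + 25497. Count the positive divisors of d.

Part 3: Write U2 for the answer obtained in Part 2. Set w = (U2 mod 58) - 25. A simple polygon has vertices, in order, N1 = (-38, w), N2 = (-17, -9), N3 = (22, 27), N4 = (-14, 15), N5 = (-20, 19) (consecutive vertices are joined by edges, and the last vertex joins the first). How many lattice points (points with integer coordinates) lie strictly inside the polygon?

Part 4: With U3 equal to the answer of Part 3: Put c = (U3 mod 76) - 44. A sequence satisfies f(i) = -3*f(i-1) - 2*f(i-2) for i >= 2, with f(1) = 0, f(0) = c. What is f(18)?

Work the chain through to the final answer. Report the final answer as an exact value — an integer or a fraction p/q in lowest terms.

6029266

Part 1: remainder = value at the root: -8*(25)^2 - 4*(25)^1 = (-5000) + (-100) = -5100; answer -5100
Part 2: U1 = -5100; d = 85355; 85355 = 5 * 43 * 397; number of divisors = (1+1) * (1+1) * (1+1) = 8; answer 8
Part 3: U2 = 8; w = -17; cross terms: (-38*-9 - -17*-17)=53, (-17*27 - 22*-9)=-261, (22*15 - -14*27)=708, (-14*19 - -20*15)=34, (-20*-17 - -38*19)=1062; twice the area = |1596| = 1596; area = 798; boundary points = 1 + 3 + 12 + 2 + 18 = 36; strictly interior points = area - boundary/2 + 1 = 781; answer 781
Part 4: U3 = 781; c = -23; f(2) = -3*(0) - 2*(-23) = 46; iterating: f(2)=46, f(3)=-138, f(4)=322, f(5)=-690, f(6)=1426, f(7)=-2898, f(8)=5842, f(9)=-11730, f(10)=23506, f(11)=-47058, f(12)=94162, f(13)=-188370, f(14)=376786, f(15)=-753618, f(16)=1507282, f(17)=-3014610, f(18)=6029266; answer 6029266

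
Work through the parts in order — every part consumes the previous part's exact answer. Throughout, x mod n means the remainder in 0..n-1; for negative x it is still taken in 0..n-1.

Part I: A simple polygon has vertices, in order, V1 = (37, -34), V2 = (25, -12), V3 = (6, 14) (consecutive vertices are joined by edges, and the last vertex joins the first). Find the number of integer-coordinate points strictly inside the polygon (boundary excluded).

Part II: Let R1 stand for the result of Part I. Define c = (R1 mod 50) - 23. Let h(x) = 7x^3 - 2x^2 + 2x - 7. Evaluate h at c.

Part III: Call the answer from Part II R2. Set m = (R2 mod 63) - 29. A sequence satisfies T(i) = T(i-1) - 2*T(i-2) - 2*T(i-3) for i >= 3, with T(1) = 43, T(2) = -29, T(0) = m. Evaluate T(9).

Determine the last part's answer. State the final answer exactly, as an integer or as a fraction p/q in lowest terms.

-2781

Part I: cross terms: (37*-12 - 25*-34)=406, (25*14 - 6*-12)=422, (6*-34 - 37*14)=-722; twice the area = |106| = 106; area = 53; boundary points = 2 + 1 + 1 = 4; strictly interior points = area - boundary/2 + 1 = 52; answer 52
Part II: R1 = 52; c = -21; 7*(-21)^3 - 2*(-21)^2 + 2*(-21)^1 - 7 = (-64827) + (-882) + (-42) + (-7) = -65758; answer -65758
Part III: R2 = -65758; m = -15; T(3) = 1*(-29) - 2*(43) - 2*(-15) = -85; iterating: T(3)=-85, T(4)=-113, T(5)=115, T(6)=511, T(7)=507, T(8)=-745, T(9)=-2781; answer -2781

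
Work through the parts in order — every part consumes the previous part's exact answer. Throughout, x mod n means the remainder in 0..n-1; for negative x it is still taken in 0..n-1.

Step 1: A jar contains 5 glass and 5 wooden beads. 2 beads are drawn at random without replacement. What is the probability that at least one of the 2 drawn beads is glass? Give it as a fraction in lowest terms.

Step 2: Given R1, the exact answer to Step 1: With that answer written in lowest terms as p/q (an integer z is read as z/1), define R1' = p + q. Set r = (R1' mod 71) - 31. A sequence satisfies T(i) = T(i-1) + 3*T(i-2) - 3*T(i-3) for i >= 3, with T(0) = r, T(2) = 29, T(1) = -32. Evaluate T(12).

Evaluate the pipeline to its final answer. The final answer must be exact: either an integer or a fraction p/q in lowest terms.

16001

Step 1: total draws C(10,2) = 45; complement C(5,2) = 10; favorable 45 - 10 = 35; P = 7/9; answer 7/9
Step 2: R1 = 7/9; threaded value p + q = 16; r = -15; T(3) = 1*(29) + 3*(-32) - 3*(-15) = -22; iterating: T(3)=-22, T(4)=161, T(5)=8, T(6)=557, T(7)=98, T(8)=1745, T(9)=368, T(10)=5309, T(11)=1178, T(12)=16001; answer 16001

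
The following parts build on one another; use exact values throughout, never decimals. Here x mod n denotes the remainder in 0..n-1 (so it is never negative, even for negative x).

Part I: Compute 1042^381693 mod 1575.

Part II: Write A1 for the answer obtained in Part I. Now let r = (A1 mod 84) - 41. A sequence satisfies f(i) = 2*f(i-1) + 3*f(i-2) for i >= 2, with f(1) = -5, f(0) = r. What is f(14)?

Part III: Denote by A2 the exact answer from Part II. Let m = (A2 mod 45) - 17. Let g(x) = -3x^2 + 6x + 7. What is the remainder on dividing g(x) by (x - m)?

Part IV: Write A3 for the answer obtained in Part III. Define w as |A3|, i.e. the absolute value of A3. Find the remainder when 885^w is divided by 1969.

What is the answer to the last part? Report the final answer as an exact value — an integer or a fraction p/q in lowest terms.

Part I: squarings mod 1575: 1042^1=1042, 1042^2=589, 1042^4=421, 1042^8=841, 1042^16=106, 1042^32=211, 1042^64=421, 1042^128=841, 1042^256=106, 1042^512=211, 1042^1024=421, 1042^2048=841, 1042^4096=106, 1042^8192=211, 1042^16384=421, 1042^32768=841, 1042^65536=106, 1042^131072=211, 1042^262144=421; 1042^381693 = 1042^1 * 1042^4 * 1042^8 * 1042^16 * 1042^32 * 1042^64 * 1042^128 * 1042^512 * 1042^4096 * 1042^16384 * 1042^32768 * 1042^65536 * 1042^262144 = 937 (mod 1575); answer 937
Part II: A1 = 937; r = -28; f(2) = 2*(-5) + 3*(-28) = -94; iterating: f(2)=-94, f(3)=-203, f(4)=-688, f(5)=-1985, f(6)=-6034, f(7)=-18023, f(8)=-54148, f(9)=-162365, f(10)=-487174, f(11)=-1461443, f(12)=-4384408, f(13)=-13153145, f(14)=-39459514; answer -39459514
Part III: A2 = -39459514; m = 24; remainder = value at the root: -3*(24)^2 + 6*(24)^1 + 7 = (-1728) + (144) + (7) = -1577; answer -1577
Part IV: A3 = -1577; w = 1577; squarings mod 1969: 885^1=885, 885^2=1532, 885^4=1945, 885^8=576, 885^16=984, 885^32=1477, 885^64=1846, 885^128=1346, 885^256=236, 885^512=564, 885^1024=1087; 885^1577 = 885^1 * 885^8 * 885^32 * 885^512 * 885^1024 = 1488 (mod 1969); answer 1488

1488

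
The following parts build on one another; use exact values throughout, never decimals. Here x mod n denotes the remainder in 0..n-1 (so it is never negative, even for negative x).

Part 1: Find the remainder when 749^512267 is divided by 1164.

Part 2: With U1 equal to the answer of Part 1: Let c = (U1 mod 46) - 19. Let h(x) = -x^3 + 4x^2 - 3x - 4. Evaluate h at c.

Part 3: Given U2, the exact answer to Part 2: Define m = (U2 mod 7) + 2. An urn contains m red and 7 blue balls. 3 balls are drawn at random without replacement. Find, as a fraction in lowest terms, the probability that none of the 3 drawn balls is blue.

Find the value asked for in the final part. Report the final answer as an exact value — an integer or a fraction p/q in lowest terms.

1/22

Part 1: squarings mod 1164: 749^1=749, 749^2=1117, 749^4=1045, 749^8=193, 749^16=1, 749^32=1, 749^64=1, 749^128=1, 749^256=1, 749^512=1, 749^1024=1, 749^2048=1, 749^4096=1, 749^8192=1, 749^16384=1, 749^32768=1, 749^65536=1, 749^131072=1, 749^262144=1; 749^512267 = 749^1 * 749^2 * 749^8 * 749^256 * 749^4096 * 749^16384 * 749^32768 * 749^65536 * 749^131072 * 749^262144 = 89 (mod 1164); answer 89
Part 2: U1 = 89; c = 24; -1*(24)^3 + 4*(24)^2 - 3*(24)^1 - 4 = (-13824) + (2304) + (-72) + (-4) = -11596; answer -11596
Part 3: U2 = -11596; m = 5; total draws C(12,3) = 220; favorable C(5,3) = 10; P = 1/22; answer 1/22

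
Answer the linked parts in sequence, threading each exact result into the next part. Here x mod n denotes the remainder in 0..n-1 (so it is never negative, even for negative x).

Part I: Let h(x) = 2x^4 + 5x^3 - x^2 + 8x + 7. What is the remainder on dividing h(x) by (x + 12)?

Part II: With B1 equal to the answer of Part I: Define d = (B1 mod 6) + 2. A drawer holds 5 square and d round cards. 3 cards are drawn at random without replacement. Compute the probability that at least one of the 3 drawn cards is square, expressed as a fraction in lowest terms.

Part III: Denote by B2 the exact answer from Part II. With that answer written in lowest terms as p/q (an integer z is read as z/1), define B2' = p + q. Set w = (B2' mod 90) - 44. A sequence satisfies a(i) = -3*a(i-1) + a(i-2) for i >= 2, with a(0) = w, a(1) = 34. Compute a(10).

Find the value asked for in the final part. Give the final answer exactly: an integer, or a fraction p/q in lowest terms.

Part I: remainder = value at the root: 2*(-12)^4 + 5*(-12)^3 - 1*(-12)^2 + 8*(-12)^1 + 7 = (41472) + (-8640) + (-144) + (-96) + (7) = 32599; answer 32599
Part II: B1 = 32599; d = 3; total draws C(8,3) = 56; complement C(3,3) = 1; favorable 56 - 1 = 55; P = 55/56; answer 55/56
Part III: B2 = 55/56; threaded value p + q = 111; w = -23; a(2) = -3*(34) + 1*(-23) = -125; iterating: a(2)=-125, a(3)=409, a(4)=-1352, a(5)=4465, a(6)=-14747, a(7)=48706, a(8)=-160865, a(9)=531301, a(10)=-1754768; answer -1754768

-1754768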